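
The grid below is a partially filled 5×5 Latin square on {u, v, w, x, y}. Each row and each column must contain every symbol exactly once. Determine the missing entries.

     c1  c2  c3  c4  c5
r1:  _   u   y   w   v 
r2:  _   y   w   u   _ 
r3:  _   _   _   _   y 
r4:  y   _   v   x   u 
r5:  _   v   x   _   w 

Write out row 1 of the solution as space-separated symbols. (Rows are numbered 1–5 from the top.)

x u y w v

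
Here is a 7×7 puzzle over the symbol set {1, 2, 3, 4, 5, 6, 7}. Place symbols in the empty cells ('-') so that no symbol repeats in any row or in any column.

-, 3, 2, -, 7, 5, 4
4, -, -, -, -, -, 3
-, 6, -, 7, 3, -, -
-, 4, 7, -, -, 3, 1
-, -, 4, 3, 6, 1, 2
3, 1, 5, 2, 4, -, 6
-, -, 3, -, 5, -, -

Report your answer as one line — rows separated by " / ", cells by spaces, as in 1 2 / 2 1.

6 3 2 1 7 5 4 / 4 7 6 5 1 2 3 / 2 6 1 7 3 4 5 / 5 4 7 6 2 3 1 / 7 5 4 3 6 1 2 / 3 1 5 2 4 7 6 / 1 2 3 4 5 6 7

row 3 has {3,6,7}; column 3 has {2,3,4,5,7} — only 1 is left for (r3,c3).
row 3 has {1,3,6,7}; column 7 has {1,2,3,4,6} — only 5 is left for (r3,c7).
row 4 has {1,3,4,7}; column 5 has {3,4,5,6,7} — only 2 is left for (r4,c5).
row 6 has {1,2,3,4,5,6}; column 6 has {1,3,5} — only 7 is left for (r6,c6).
row 7 has {3,5}; column 7 has {1,2,3,4,5,6} — only 7 is left for (r7,c7).
row 2 has {3,4}; column 3 has {1,2,3,4,5,7} — only 6 is left for (r2,c3).
row 2 has {3,4,6}; column 5 has {2,3,4,5,6,7} — only 1 is left for (r2,c5).
row 2 has {1,3,4,6}; column 6 has {1,3,5,7} — only 2 is left for (r2,c6).
row 3 has {1,3,5,6,7}; column 1 has {3,4} — only 2 is left for (r3,c1).
row 3 has {1,2,3,5,6,7}; column 6 has {1,2,3,5,7} — only 4 is left for (r3,c6).
row 7 has {3,5,7}; column 2 has {1,3,4,6} — only 2 is left for (r7,c2).
row 7 has {2,3,5,7}; column 6 has {1,2,3,4,5,7} — only 6 is left for (r7,c6).
row 2 has {1,2,3,4,6}; column 4 has {2,3,7} — only 5 is left for (r2,c4).
row 4 has {1,2,3,4,7}; column 4 has {2,3,5,7} — only 6 is left for (r4,c4).
row 7 has {2,3,5,6,7}; column 1 has {2,3,4} — only 1 is left for (r7,c1).
row 7 has {1,2,3,5,6,7}; column 4 has {2,3,5,6,7} — only 4 is left for (r7,c4).
row 1 has {2,3,4,5,7}; column 1 has {1,2,3,4} — only 6 is left for (r1,c1).
row 1 has {2,3,4,5,6,7}; column 4 has {2,3,4,5,6,7} — only 1 is left for (r1,c4).
row 2 has {1,2,3,4,5,6}; column 2 has {1,2,3,4,6} — only 7 is left for (r2,c2).
row 4 has {1,2,3,4,6,7}; column 1 has {1,2,3,4,6} — only 5 is left for (r4,c1).
row 5 has {1,2,3,4,6}; column 1 has {1,2,3,4,5,6} — only 7 is left for (r5,c1).
row 5 has {1,2,3,4,6,7}; column 2 has {1,2,3,4,6,7} — only 5 is left for (r5,c2).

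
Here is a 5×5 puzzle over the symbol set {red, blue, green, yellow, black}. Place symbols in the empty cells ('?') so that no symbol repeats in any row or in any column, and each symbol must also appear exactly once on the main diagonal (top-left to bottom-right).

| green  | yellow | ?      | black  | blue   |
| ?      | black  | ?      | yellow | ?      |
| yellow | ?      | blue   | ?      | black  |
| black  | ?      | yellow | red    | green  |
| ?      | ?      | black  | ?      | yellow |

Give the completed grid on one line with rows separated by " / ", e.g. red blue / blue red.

green yellow red black blue / blue black green yellow red / yellow red blue green black / black blue yellow red green / red green black blue yellow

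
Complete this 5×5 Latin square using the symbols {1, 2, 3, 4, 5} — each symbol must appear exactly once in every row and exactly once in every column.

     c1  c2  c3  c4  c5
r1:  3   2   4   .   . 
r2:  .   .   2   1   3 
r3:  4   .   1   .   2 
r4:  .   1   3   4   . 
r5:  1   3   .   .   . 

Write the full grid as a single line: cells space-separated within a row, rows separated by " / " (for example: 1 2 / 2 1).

3 2 4 5 1 / 5 4 2 1 3 / 4 5 1 3 2 / 2 1 3 4 5 / 1 3 5 2 4

(r1,c4): row 1 has {2,3,4}; column 4 has {1,4}, so it must be 5.
(r1,c5): row 1 has {2,3,4,5}; column 5 has {2,3}, so it must be 1.
(r2,c1): row 2 has {1,2,3}; column 1 has {1,3,4}, so it must be 5.
(r2,c2): row 2 has {1,2,3,5}; column 2 has {1,2,3}, so it must be 4.
(r3,c2): row 3 has {1,2,4}; column 2 has {1,2,3,4}, so it must be 5.
(r3,c4): row 3 has {1,2,4,5}; column 4 has {1,4,5}, so it must be 3.
(r4,c1): row 4 has {1,3,4}; column 1 has {1,3,4,5}, so it must be 2.
(r4,c5): row 4 has {1,2,3,4}; column 5 has {1,2,3}, so it must be 5.
(r5,c3): row 5 has {1,3}; column 3 has {1,2,3,4}, so it must be 5.
(r5,c4): row 5 has {1,3,5}; column 4 has {1,3,4,5}, so it must be 2.
(r5,c5): row 5 has {1,2,3,5}; column 5 has {1,2,3,5}, so it must be 4.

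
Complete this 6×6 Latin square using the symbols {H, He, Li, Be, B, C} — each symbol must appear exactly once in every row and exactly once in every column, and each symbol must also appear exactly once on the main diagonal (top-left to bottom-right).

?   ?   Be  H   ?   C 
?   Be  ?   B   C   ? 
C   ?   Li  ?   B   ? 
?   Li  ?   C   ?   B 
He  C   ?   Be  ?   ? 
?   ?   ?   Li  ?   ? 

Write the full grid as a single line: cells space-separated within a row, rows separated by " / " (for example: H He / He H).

B He Be H Li C / Li Be He B C H / C H Li He B Be / Be Li H C He B / He C B Be H Li / H B C Li Be He

row 1 has {H,Be,C}; column 1 has {He,C}; the diagonal has {Li,Be,C} — only B is left for (r1,c1).
row 1 has {H,Be,B,C}; column 2 has {Li,Be,C} — only He is left for (r1,c2).
row 1 has {H,He,Be,B,C}; column 5 has {B,C} — only Li is left for (r1,c5).
row 3 has {Li,B,C}; column 2 has {He,Li,Be,C} — only H is left for (r3,c2).
row 3 has {H,Li,B,C}; column 4 has {H,Li,Be,B,C} — only He is left for (r3,c4).
row 3 has {H,He,Li,B,C}; column 6 has {B,C} — only Be is left for (r3,c6).
row 5 has {He,Be,C}; column 5 has {Li,B,C}; the diagonal has {Li,Be,B,C} — only H is left for (r5,c5).
row 5 has {H,He,Be,C}; column 6 has {Be,B,C} — only Li is left for (r5,c6).
row 6 has {Li}; column 2 has {H,He,Li,Be,C} — only B is left for (r6,c2).
row 6 has {Li,B}; column 6 has {Li,Be,B,C}; the diagonal has {H,Li,Be,B,C} — only He is left for (r6,c6).
row 2 has {Be,B,C}; column 6 has {He,Li,Be,B,C} — only H is left for (r2,c6).
row 5 has {H,He,Li,Be,C}; column 3 has {Li,Be} — only B is left for (r5,c3).
row 6 has {He,Li,B}; column 5 has {H,Li,B,C} — only Be is left for (r6,c5).
row 2 has {H,Be,B,C}; column 1 has {He,B,C} — only Li is left for (r2,c1).
row 2 has {H,Li,Be,B,C}; column 3 has {Li,Be,B} — only He is left for (r2,c3).
row 4 has {Li,B,C}; column 3 has {He,Li,Be,B} — only H is left for (r4,c3).
row 4 has {H,Li,B,C}; column 5 has {H,Li,Be,B,C} — only He is left for (r4,c5).
row 6 has {He,Li,Be,B}; column 1 has {He,Li,B,C} — only H is left for (r6,c1).
row 6 has {H,He,Li,Be,B}; column 3 has {H,He,Li,Be,B} — only C is left for (r6,c3).
row 4 has {H,He,Li,B,C}; column 1 has {H,He,Li,B,C} — only Be is left for (r4,c1).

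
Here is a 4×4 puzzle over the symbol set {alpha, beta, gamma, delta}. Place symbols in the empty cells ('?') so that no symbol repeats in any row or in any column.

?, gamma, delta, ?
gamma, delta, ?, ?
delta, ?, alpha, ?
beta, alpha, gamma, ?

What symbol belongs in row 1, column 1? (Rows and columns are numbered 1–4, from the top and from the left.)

alpha

(r1,c1) = alpha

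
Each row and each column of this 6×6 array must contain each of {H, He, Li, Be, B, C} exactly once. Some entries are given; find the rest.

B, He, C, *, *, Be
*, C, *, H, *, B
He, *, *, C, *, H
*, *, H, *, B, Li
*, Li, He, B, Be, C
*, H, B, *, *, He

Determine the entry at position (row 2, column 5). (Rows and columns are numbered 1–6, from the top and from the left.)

row 1 has {He,Be,B,C}; column 4 has {H,B,C} — only Li is left for (r1,c4).
row 1 has {He,Li,Be,B,C}; column 5 has {Be,B} — only H is left for (r1,c5).
row 3 has {H,He,C}; column 5 has {H,Be,B} — only Li is left for (r3,c5).
row 4 has {H,Li,B}; column 2 has {H,He,Li,C} — only Be is left for (r4,c2).
row 4 has {H,Li,Be,B}; column 4 has {H,Li,B,C} — only He is left for (r4,c4).
row 5 has {He,Li,Be,B,C}; column 1 has {He,B} — only H is left for (r5,c1).
row 6 has {H,He,B}; column 4 has {H,He,Li,B,C} — only Be is left for (r6,c4).
row 6 has {H,He,Be,B}; column 5 has {H,Li,Be,B} — only C is left for (r6,c5).
row 2 has {H,B,C}; column 5 has {H,Li,Be,B,C} — only He is left for (r2,c5).

He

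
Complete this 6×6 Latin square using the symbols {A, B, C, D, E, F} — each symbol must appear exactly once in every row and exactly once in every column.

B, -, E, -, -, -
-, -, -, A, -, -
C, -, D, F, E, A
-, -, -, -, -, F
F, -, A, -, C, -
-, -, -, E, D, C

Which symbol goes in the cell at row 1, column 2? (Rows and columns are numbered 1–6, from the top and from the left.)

A

Cell (r1,c6): row 1 has {B,E}; column 6 has {A,C,F} → D.
Cell (r3,c2): row 3 has {A,C,D,E,F}; column 2 is empty so far → B.
Cell (r6,c1): row 6 has {C,D,E}; column 1 has {B,C,F} → A.
Cell (r6,c2): row 6 has {A,C,D,E}; column 2 has {B} → F.
Cell (r6,c3): row 6 has {A,C,D,E,F}; column 3 has {A,D,E} → B.
Cell (r1,c4): row 1 has {B,D,E}; column 4 has {A,E,F} → C.
Cell (r4,c3): row 4 has {F}; column 3 has {A,B,D,E} → C.
Cell (r1,c2): row 1 has {B,C,D,E}; column 2 has {B,F} → A.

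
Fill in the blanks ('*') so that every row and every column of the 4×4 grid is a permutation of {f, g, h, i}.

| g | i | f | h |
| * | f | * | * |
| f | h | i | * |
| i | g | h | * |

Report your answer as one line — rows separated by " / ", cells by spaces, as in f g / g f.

row 2 has {f}; column 1 has {f,g,i} — only h is left for (r2,c1).
row 2 has {f,h}; column 3 has {f,h,i} — only g is left for (r2,c3).
row 2 has {f,g,h}; column 4 has {h} — only i is left for (r2,c4).
row 3 has {f,h,i}; column 4 has {h,i} — only g is left for (r3,c4).
row 4 has {g,h,i}; column 4 has {g,h,i} — only f is left for (r4,c4).

g i f h / h f g i / f h i g / i g h f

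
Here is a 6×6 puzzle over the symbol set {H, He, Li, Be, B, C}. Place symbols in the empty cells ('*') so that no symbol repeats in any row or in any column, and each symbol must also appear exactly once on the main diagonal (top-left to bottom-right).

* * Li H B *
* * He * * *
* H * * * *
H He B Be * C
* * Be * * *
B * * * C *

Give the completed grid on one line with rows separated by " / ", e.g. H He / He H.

He C Li H B Be / Li B He C Be H / Be H C Li He B / H He B Be Li C / C Li Be B H He / B Be H He C Li

(r3,c3) = C
(r4,c5) = Li
(r6,c3) = H
(r1,c1) = He
(r1,c6) = Be
(r5,c5) = H
(r6,c6) = Li
(r1,c2) = C
(r2,c2) = B
(r2,c5) = Be
(r2,c6) = H
(r3,c5) = He
(r3,c6) = B
(r5,c2) = Li
(r5,c6) = He
(r6,c2) = Be
(r6,c4) = He
(r3,c4) = Li
(r5,c1) = C
(r5,c4) = B
(r2,c1) = Li
(r2,c4) = C
(r3,c1) = Be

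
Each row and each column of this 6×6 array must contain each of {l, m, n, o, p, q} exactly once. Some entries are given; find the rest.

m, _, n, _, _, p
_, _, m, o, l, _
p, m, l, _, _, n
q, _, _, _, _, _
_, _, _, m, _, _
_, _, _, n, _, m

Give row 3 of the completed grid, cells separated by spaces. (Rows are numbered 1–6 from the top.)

p m l q o n

(r2,c1) = n
(r2,c6) = q
(r3,c4) = q
(r3,c5) = o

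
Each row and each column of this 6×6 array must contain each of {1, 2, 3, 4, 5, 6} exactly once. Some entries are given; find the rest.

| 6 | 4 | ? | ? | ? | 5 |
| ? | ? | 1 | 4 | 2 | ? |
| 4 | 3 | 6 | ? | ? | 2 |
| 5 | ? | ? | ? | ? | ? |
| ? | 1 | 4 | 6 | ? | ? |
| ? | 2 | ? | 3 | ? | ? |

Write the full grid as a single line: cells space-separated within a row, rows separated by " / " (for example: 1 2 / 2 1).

6 4 2 1 3 5 / 3 5 1 4 2 6 / 4 3 6 5 1 2 / 5 6 3 2 4 1 / 2 1 4 6 5 3 / 1 2 5 3 6 4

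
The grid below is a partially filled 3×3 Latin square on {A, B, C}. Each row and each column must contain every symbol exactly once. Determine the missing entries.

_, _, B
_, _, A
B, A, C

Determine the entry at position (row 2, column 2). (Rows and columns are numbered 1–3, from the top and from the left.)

B

(r1,c2): row 1 has {B}; column 2 has {A}, so it must be C.
(r2,c1): row 2 has {A}; column 1 has {B}, so it must be C.
(r2,c2): row 2 has {A,C}; column 2 has {A,C}, so it must be B.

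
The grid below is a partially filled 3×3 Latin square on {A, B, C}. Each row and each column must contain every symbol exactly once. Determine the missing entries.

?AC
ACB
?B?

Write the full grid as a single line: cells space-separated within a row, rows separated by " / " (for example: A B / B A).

B A C / A C B / C B A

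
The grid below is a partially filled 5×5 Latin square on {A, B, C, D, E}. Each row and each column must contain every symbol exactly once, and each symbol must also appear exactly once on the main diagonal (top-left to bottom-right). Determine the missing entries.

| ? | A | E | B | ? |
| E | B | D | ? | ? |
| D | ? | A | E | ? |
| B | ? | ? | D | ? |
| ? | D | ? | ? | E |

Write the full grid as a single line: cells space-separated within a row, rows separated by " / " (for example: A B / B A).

C A E B D / E B D A C / D C A E B / B E C D A / A D B C E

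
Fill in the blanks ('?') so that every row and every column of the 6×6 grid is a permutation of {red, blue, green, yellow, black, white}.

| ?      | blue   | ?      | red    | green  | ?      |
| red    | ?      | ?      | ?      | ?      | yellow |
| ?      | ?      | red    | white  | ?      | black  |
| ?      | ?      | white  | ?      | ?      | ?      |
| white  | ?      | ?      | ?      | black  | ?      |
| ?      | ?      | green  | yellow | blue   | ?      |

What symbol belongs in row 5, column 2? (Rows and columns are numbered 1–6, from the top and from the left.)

red

(r1,c6) = white
(r2,c5) = white
(r3,c5) = yellow
(r4,c5) = red
(r6,c1) = black
(r6,c6) = red
(r1,c1) = yellow
(r1,c3) = black
(r2,c3) = blue
(r3,c2) = green
(r5,c3) = yellow
(r6,c2) = white
(r2,c2) = black
(r2,c4) = green
(r3,c1) = blue
(r4,c1) = green
(r4,c2) = yellow
(r4,c6) = blue
(r5,c2) = red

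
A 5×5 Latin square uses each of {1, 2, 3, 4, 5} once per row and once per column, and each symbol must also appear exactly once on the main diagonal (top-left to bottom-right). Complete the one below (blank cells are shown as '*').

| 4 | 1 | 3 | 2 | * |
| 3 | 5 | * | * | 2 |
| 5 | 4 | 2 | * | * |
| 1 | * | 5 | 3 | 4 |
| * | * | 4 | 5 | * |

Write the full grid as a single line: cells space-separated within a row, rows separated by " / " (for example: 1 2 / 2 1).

4 1 3 2 5 / 3 5 1 4 2 / 5 4 2 1 3 / 1 2 5 3 4 / 2 3 4 5 1

(r1,c5) = 5
(r2,c3) = 1
(r2,c4) = 4
(r3,c4) = 1
(r3,c5) = 3
(r4,c2) = 2
(r5,c1) = 2
(r5,c2) = 3
(r5,c5) = 1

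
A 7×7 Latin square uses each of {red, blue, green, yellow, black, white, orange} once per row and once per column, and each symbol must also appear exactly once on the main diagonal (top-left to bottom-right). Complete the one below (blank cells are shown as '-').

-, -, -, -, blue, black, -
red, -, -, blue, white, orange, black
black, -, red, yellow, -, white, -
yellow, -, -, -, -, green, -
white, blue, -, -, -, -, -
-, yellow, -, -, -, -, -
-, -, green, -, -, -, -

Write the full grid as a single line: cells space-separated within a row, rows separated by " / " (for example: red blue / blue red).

(r2,c2) = green
(r2,c3) = yellow
(r3,c2) = orange
(r3,c5) = green
(r3,c7) = blue
(r6,c6) = blue
(r1,c1) = orange
(r1,c3) = white
(r6,c1) = green
(r7,c1) = blue
(r1,c2) = red
(r1,c4) = green
(r1,c7) = yellow
(r7,c7) = white
(r4,c4) = black
(r5,c5) = yellow
(r5,c6) = red
(r7,c2) = black
(r7,c6) = yellow
(r4,c2) = white
(r5,c4) = orange
(r5,c7) = green
(r7,c4) = red
(r7,c5) = orange
(r4,c5) = red
(r4,c7) = orange
(r5,c3) = black
(r6,c3) = orange
(r6,c4) = white
(r6,c5) = black
(r6,c7) = red
(r4,c3) = blue

orange red white green blue black yellow / red green yellow blue white orange black / black orange red yellow green white blue / yellow white blue black red green orange / white blue black orange yellow red green / green yellow orange white black blue red / blue black green red orange yellow white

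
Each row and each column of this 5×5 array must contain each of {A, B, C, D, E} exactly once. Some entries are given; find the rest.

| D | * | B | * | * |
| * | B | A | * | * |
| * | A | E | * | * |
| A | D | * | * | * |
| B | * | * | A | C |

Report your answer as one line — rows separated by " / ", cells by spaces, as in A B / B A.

Cell (r3,c1): row 3 has {A,E}; column 1 has {A,B,D} → C.
Cell (r4,c3): row 4 has {A,D}; column 3 has {A,B,E} → C.
Cell (r5,c2): row 5 has {A,B,C}; column 2 has {A,B,D} → E.
Cell (r5,c3): row 5 has {A,B,C,E}; column 3 has {A,B,C,E} → D.
Cell (r1,c2): row 1 has {B,D}; column 2 has {A,B,D,E} → C.
Cell (r1,c4): row 1 has {B,C,D}; column 4 has {A} → E.
Cell (r1,c5): row 1 has {B,C,D,E}; column 5 has {C} → A.
Cell (r2,c1): row 2 has {A,B}; column 1 has {A,B,C,D} → E.
Cell (r2,c5): row 2 has {A,B,E}; column 5 has {A,C} → D.
Cell (r3,c5): row 3 has {A,C,E}; column 5 has {A,C,D} → B.
Cell (r4,c4): row 4 has {A,C,D}; column 4 has {A,E} → B.
Cell (r4,c5): row 4 has {A,B,C,D}; column 5 has {A,B,C,D} → E.
Cell (r2,c4): row 2 has {A,B,D,E}; column 4 has {A,B,E} → C.
Cell (r3,c4): row 3 has {A,B,C,E}; column 4 has {A,B,C,E} → D.

D C B E A / E B A C D / C A E D B / A D C B E / B E D A C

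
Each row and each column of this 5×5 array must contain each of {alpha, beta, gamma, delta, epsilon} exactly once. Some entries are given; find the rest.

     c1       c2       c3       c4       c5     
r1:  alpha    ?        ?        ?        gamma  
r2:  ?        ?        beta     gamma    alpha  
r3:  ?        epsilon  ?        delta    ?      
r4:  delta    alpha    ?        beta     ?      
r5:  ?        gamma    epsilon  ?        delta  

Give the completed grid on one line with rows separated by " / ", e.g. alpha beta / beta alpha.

(r1,c3): row 1 has {alpha,gamma}; column 3 has {beta,epsilon}, so it must be delta.
(r1,c4): row 1 has {alpha,gamma,delta}; column 4 has {beta,gamma,delta}, so it must be epsilon.
(r2,c1): row 2 has {alpha,beta,gamma}; column 1 has {alpha,delta}, so it must be epsilon.
(r2,c2): row 2 has {alpha,beta,gamma,epsilon}; column 2 has {alpha,gamma,epsilon}, so it must be delta.
(r3,c5): row 3 has {delta,epsilon}; column 5 has {alpha,gamma,delta}, so it must be beta.
(r4,c3): row 4 has {alpha,beta,delta}; column 3 has {beta,delta,epsilon}, so it must be gamma.
(r4,c5): row 4 has {alpha,beta,gamma,delta}; column 5 has {alpha,beta,gamma,delta}, so it must be epsilon.
(r5,c1): row 5 has {gamma,delta,epsilon}; column 1 has {alpha,delta,epsilon}, so it must be beta.
(r5,c4): row 5 has {beta,gamma,delta,epsilon}; column 4 has {beta,gamma,delta,epsilon}, so it must be alpha.
(r1,c2): row 1 has {alpha,gamma,delta,epsilon}; column 2 has {alpha,gamma,delta,epsilon}, so it must be beta.
(r3,c1): row 3 has {beta,delta,epsilon}; column 1 has {alpha,beta,delta,epsilon}, so it must be gamma.
(r3,c3): row 3 has {beta,gamma,delta,epsilon}; column 3 has {beta,gamma,delta,epsilon}, so it must be alpha.

alpha beta delta epsilon gamma / epsilon delta beta gamma alpha / gamma epsilon alpha delta beta / delta alpha gamma beta epsilon / beta gamma epsilon alpha delta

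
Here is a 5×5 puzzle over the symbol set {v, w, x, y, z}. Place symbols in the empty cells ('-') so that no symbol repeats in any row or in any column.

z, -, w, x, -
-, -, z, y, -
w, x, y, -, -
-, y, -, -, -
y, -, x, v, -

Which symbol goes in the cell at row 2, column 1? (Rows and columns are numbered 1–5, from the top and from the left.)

v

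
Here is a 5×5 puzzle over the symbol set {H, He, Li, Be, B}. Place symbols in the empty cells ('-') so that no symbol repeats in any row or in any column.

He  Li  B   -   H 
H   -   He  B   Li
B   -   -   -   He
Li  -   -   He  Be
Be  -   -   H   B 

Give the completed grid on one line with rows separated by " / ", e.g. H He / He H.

He Li B Be H / H Be He B Li / B H Be Li He / Li B H He Be / Be He Li H B

(r1,c4) = Be
(r2,c2) = Be
(r3,c2) = H
(r3,c4) = Li
(r4,c2) = B
(r4,c3) = H
(r5,c2) = He
(r5,c3) = Li
(r3,c3) = Be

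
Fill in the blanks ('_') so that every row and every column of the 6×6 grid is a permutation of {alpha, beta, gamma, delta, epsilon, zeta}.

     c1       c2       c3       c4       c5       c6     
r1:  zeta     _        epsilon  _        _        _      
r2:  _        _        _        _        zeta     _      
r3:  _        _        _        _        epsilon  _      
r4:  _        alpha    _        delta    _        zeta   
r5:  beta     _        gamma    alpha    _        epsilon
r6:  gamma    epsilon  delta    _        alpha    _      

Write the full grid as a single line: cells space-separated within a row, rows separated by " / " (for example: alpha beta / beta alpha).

zeta delta epsilon gamma beta alpha / delta beta alpha epsilon zeta gamma / alpha gamma zeta beta epsilon delta / epsilon alpha beta delta gamma zeta / beta zeta gamma alpha delta epsilon / gamma epsilon delta zeta alpha beta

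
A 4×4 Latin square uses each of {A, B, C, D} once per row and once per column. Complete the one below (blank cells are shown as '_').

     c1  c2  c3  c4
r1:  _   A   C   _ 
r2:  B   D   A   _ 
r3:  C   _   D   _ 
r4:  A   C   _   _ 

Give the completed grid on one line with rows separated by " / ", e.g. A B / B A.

(r1,c1) = D
(r1,c4) = B
(r2,c4) = C
(r3,c2) = B
(r3,c4) = A
(r4,c3) = B
(r4,c4) = D

D A C B / B D A C / C B D A / A C B D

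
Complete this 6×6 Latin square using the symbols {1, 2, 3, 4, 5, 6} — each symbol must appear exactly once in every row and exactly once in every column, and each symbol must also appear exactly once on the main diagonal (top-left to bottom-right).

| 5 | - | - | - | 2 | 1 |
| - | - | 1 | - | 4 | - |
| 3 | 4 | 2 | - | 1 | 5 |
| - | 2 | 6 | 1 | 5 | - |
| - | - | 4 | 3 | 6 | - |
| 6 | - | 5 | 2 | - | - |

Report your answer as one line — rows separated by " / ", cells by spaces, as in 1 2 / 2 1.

At row 1, column 3: row 1 has {1,2,5}; column 3 has {1,2,4,5,6}; that leaves 3.
At row 2, column 1: row 2 has {1,4}; column 1 has {3,5,6}; that leaves 2.
At row 2, column 2: row 2 has {1,2,4}; column 2 has {2,4}; the diagonal has {1,2,5,6}; that leaves 3.
At row 2, column 6: row 2 has {1,2,3,4}; column 6 has {1,5}; that leaves 6.
At row 3, column 4: row 3 has {1,2,3,4,5}; column 4 has {1,2,3}; that leaves 6.
At row 4, column 1: row 4 has {1,2,5,6}; column 1 has {2,3,5,6}; that leaves 4.
At row 4, column 6: row 4 has {1,2,4,5,6}; column 6 has {1,5,6}; that leaves 3.
At row 5, column 1: row 5 has {3,4,6}; column 1 has {2,3,4,5,6}; that leaves 1.
At row 5, column 2: row 5 has {1,3,4,6}; column 2 has {2,3,4}; that leaves 5.
At row 5, column 6: row 5 has {1,3,4,5,6}; column 6 has {1,3,5,6}; that leaves 2.
At row 6, column 2: row 6 has {2,5,6}; column 2 has {2,3,4,5}; that leaves 1.
At row 6, column 5: row 6 has {1,2,5,6}; column 5 has {1,2,4,5,6}; that leaves 3.
At row 6, column 6: row 6 has {1,2,3,5,6}; column 6 has {1,2,3,5,6}; the diagonal has {1,2,3,5,6}; that leaves 4.
At row 1, column 2: row 1 has {1,2,3,5}; column 2 has {1,2,3,4,5}; that leaves 6.
At row 1, column 4: row 1 has {1,2,3,5,6}; column 4 has {1,2,3,6}; that leaves 4.
At row 2, column 4: row 2 has {1,2,3,4,6}; column 4 has {1,2,3,4,6}; that leaves 5.

5 6 3 4 2 1 / 2 3 1 5 4 6 / 3 4 2 6 1 5 / 4 2 6 1 5 3 / 1 5 4 3 6 2 / 6 1 5 2 3 4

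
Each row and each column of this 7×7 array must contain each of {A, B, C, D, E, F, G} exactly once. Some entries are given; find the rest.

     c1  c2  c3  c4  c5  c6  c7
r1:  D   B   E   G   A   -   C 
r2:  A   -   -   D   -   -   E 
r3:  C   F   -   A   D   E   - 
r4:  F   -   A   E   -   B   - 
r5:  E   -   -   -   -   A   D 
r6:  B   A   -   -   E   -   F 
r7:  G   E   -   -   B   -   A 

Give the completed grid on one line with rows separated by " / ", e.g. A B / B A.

Cell (r1,c6): row 1 has {A,B,C,D,E,G}; column 6 has {A,B,E} → F.
Cell (r4,c7): row 4 has {A,B,E,F}; column 7 has {A,C,D,E,F} → G.
Cell (r6,c4): row 6 has {A,B,E,F}; column 4 has {A,D,E,G} → C.
Cell (r7,c4): row 7 has {A,B,E,G}; column 4 has {A,C,D,E,G} → F.
Cell (r3,c7): row 3 has {A,C,D,E,F}; column 7 has {A,C,D,E,F,G} → B.
Cell (r4,c5): row 4 has {A,B,E,F,G}; column 5 has {A,B,D,E} → C.
Cell (r5,c4): row 5 has {A,D,E}; column 4 has {A,C,D,E,F,G} → B.
Cell (r3,c3): row 3 has {A,B,C,D,E,F}; column 3 has {A,E} → G.
Cell (r4,c2): row 4 has {A,B,C,E,F,G}; column 2 has {A,B,E,F} → D.
Cell (r6,c3): row 6 has {A,B,C,E,F}; column 3 has {A,E,G} → D.
Cell (r6,c6): row 6 has {A,B,C,D,E,F}; column 6 has {A,B,E,F} → G.
Cell (r7,c3): row 7 has {A,B,E,F,G}; column 3 has {A,D,E,G} → C.
Cell (r7,c6): row 7 has {A,B,C,E,F,G}; column 6 has {A,B,E,F,G} → D.
Cell (r2,c6): row 2 has {A,D,E}; column 6 has {A,B,D,E,F,G} → C.
Cell (r5,c3): row 5 has {A,B,D,E}; column 3 has {A,C,D,E,G} → F.
Cell (r5,c5): row 5 has {A,B,D,E,F}; column 5 has {A,B,C,D,E} → G.
Cell (r2,c2): row 2 has {A,C,D,E}; column 2 has {A,B,D,E,F} → G.
Cell (r2,c3): row 2 has {A,C,D,E,G}; column 3 has {A,C,D,E,F,G} → B.
Cell (r2,c5): row 2 has {A,B,C,D,E,G}; column 5 has {A,B,C,D,E,G} → F.
Cell (r5,c2): row 5 has {A,B,D,E,F,G}; column 2 has {A,B,D,E,F,G} → C.

D B E G A F C / A G B D F C E / C F G A D E B / F D A E C B G / E C F B G A D / B A D C E G F / G E C F B D A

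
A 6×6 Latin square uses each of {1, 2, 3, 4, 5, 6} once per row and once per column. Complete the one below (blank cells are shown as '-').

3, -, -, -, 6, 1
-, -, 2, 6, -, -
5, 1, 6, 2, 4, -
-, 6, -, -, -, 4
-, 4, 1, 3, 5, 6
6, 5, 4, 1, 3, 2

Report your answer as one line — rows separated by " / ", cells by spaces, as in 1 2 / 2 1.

Cell (r1,c2): row 1 has {1,3,6}; column 2 has {1,4,5,6} → 2.
Cell (r1,c3): row 1 has {1,2,3,6}; column 3 has {1,2,4,6} → 5.
Cell (r1,c4): row 1 has {1,2,3,5,6}; column 4 has {1,2,3,6} → 4.
Cell (r2,c2): row 2 has {2,6}; column 2 has {1,2,4,5,6} → 3.
Cell (r2,c5): row 2 has {2,3,6}; column 5 has {3,4,5,6} → 1.
Cell (r2,c6): row 2 has {1,2,3,6}; column 6 has {1,2,4,6} → 5.
Cell (r3,c6): row 3 has {1,2,4,5,6}; column 6 has {1,2,4,5,6} → 3.
Cell (r4,c3): row 4 has {4,6}; column 3 has {1,2,4,5,6} → 3.
Cell (r4,c4): row 4 has {3,4,6}; column 4 has {1,2,3,4,6} → 5.
Cell (r4,c5): row 4 has {3,4,5,6}; column 5 has {1,3,4,5,6} → 2.
Cell (r5,c1): row 5 has {1,3,4,5,6}; column 1 has {3,5,6} → 2.
Cell (r2,c1): row 2 has {1,2,3,5,6}; column 1 has {2,3,5,6} → 4.
Cell (r4,c1): row 4 has {2,3,4,5,6}; column 1 has {2,3,4,5,6} → 1.

3 2 5 4 6 1 / 4 3 2 6 1 5 / 5 1 6 2 4 3 / 1 6 3 5 2 4 / 2 4 1 3 5 6 / 6 5 4 1 3 2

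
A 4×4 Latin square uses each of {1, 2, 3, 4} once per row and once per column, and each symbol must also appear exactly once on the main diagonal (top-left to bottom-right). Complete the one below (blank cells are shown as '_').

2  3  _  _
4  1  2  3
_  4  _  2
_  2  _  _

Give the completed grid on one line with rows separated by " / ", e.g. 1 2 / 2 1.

Cell (r3,c3): row 3 has {2,4}; column 3 has {2}; the diagonal has {1,2} → 3.
Cell (r4,c4): row 4 has {2}; column 4 has {2,3}; the diagonal has {1,2,3} → 4.
Cell (r1,c4): row 1 has {2,3}; column 4 has {2,3,4} → 1.
Cell (r3,c1): row 3 has {2,3,4}; column 1 has {2,4} → 1.
Cell (r4,c1): row 4 has {2,4}; column 1 has {1,2,4} → 3.
Cell (r4,c3): row 4 has {2,3,4}; column 3 has {2,3} → 1.
Cell (r1,c3): row 1 has {1,2,3}; column 3 has {1,2,3} → 4.

2 3 4 1 / 4 1 2 3 / 1 4 3 2 / 3 2 1 4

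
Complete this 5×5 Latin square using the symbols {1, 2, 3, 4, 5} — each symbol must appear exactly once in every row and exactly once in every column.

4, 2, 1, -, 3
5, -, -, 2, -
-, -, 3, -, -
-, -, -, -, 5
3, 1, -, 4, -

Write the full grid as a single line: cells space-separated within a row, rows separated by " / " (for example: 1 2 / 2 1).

4 2 1 5 3 / 5 3 4 2 1 / 2 5 3 1 4 / 1 4 2 3 5 / 3 1 5 4 2

Cell (r1,c4): row 1 has {1,2,3,4}; column 4 has {2,4} → 5.
Cell (r2,c3): row 2 has {2,5}; column 3 has {1,3} → 4.
Cell (r2,c5): row 2 has {2,4,5}; column 5 has {3,5} → 1.
Cell (r3,c4): row 3 has {3}; column 4 has {2,4,5} → 1.
Cell (r4,c3): row 4 has {5}; column 3 has {1,3,4} → 2.
Cell (r4,c4): row 4 has {2,5}; column 4 has {1,2,4,5} → 3.
Cell (r5,c3): row 5 has {1,3,4}; column 3 has {1,2,3,4} → 5.
Cell (r5,c5): row 5 has {1,3,4,5}; column 5 has {1,3,5} → 2.
Cell (r2,c2): row 2 has {1,2,4,5}; column 2 has {1,2} → 3.
Cell (r3,c1): row 3 has {1,3}; column 1 has {3,4,5} → 2.
Cell (r3,c5): row 3 has {1,2,3}; column 5 has {1,2,3,5} → 4.
Cell (r4,c1): row 4 has {2,3,5}; column 1 has {2,3,4,5} → 1.
Cell (r4,c2): row 4 has {1,2,3,5}; column 2 has {1,2,3} → 4.
Cell (r3,c2): row 3 has {1,2,3,4}; column 2 has {1,2,3,4} → 5.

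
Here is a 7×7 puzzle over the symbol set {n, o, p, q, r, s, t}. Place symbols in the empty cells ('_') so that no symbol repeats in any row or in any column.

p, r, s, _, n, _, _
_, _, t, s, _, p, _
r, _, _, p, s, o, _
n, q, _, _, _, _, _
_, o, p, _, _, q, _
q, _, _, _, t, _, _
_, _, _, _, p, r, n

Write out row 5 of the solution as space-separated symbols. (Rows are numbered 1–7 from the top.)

(r1,c6): row 1 has {n,p,r,s}; column 6 has {o,p,q,r}, so it must be t.
(r2,c1): row 2 has {p,s,t}; column 1 has {n,p,q,r}, so it must be o.
(r2,c2): row 2 has {o,p,s,t}; column 2 has {o,q,r}, so it must be n.
(r3,c2): row 3 has {o,p,r,s}; column 2 has {n,o,q,r}, so it must be t.
(r3,c7): row 3 has {o,p,r,s,t}; column 7 has {n}, so it must be q.
(r4,c6): row 4 has {n,q}; column 6 has {o,p,q,r,t}, so it must be s.
(r5,c5): row 5 has {o,p,q}; column 5 has {n,p,s,t}, so it must be r.
(r6,c6): row 6 has {q,t}; column 6 has {o,p,q,r,s,t}, so it must be n.
(r7,c2): row 7 has {n,p,r}; column 2 has {n,o,q,r,t}, so it must be s.
(r1,c7): row 1 has {n,p,r,s,t}; column 7 has {n,q}, so it must be o.
(r2,c5): row 2 has {n,o,p,s,t}; column 5 has {n,p,r,s,t}, so it must be q.
(r2,c7): row 2 has {n,o,p,q,s,t}; column 7 has {n,o,q}, so it must be r.
(r3,c3): row 3 has {o,p,q,r,s,t}; column 3 has {p,s,t}, so it must be n.
(r4,c5): row 4 has {n,q,s}; column 5 has {n,p,q,r,s,t}, so it must be o.
(r6,c2): row 6 has {n,q,t}; column 2 has {n,o,q,r,s,t}, so it must be p.
(r6,c7): row 6 has {n,p,q,t}; column 7 has {n,o,q,r}, so it must be s.
(r7,c1): row 7 has {n,p,r,s}; column 1 has {n,o,p,q,r}, so it must be t.
(r1,c4): row 1 has {n,o,p,r,s,t}; column 4 has {p,s}, so it must be q.
(r4,c3): row 4 has {n,o,q,s}; column 3 has {n,p,s,t}, so it must be r.
(r4,c4): row 4 has {n,o,q,r,s}; column 4 has {p,q,s}, so it must be t.
(r4,c7): row 4 has {n,o,q,r,s,t}; column 7 has {n,o,q,r,s}, so it must be p.
(r5,c1): row 5 has {o,p,q,r}; column 1 has {n,o,p,q,r,t}, so it must be s.
(r5,c4): row 5 has {o,p,q,r,s}; column 4 has {p,q,s,t}, so it must be n.
(r5,c7): row 5 has {n,o,p,q,r,s}; column 7 has {n,o,p,q,r,s}, so it must be t.

s o p n r q t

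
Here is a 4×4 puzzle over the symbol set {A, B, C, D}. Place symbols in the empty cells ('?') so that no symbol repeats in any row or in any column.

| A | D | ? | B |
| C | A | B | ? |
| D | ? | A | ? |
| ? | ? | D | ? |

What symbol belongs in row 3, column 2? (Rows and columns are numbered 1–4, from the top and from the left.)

B

row 1 has {A,B,D}; column 3 has {A,B,D} — only C is left for (r1,c3).
row 2 has {A,B,C}; column 4 has {B} — only D is left for (r2,c4).
row 3 has {A,D}; column 4 has {B,D} — only C is left for (r3,c4).
row 4 has {D}; column 1 has {A,C,D} — only B is left for (r4,c1).
row 4 has {B,D}; column 2 has {A,D} — only C is left for (r4,c2).
row 4 has {B,C,D}; column 4 has {B,C,D} — only A is left for (r4,c4).
row 3 has {A,C,D}; column 2 has {A,C,D} — only B is left for (r3,c2).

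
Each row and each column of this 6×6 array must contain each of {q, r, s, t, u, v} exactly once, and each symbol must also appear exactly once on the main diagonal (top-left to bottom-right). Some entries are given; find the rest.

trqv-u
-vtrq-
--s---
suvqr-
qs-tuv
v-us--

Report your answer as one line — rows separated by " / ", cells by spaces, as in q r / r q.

t r q v s u / u v t r q s / r t s u v q / s u v q r t / q s r t u v / v q u s t r

(r1,c5): row 1 has {q,r,t,u,v}; column 5 has {q,r,u}, so it must be s.
(r2,c1): row 2 has {q,r,t,v}; column 1 has {q,s,t,v}, so it must be u.
(r2,c6): row 2 has {q,r,t,u,v}; column 6 has {u,v}, so it must be s.
(r3,c1): row 3 has {s}; column 1 has {q,s,t,u,v}, so it must be r.
(r3,c4): row 3 has {r,s}; column 4 has {q,r,s,t,v}, so it must be u.
(r4,c6): row 4 has {q,r,s,u,v}; column 6 has {s,u,v}, so it must be t.
(r5,c3): row 5 has {q,s,t,u,v}; column 3 has {q,s,t,u,v}, so it must be r.
(r6,c5): row 6 has {s,u,v}; column 5 has {q,r,s,u}, so it must be t.
(r6,c6): row 6 has {s,t,u,v}; column 6 has {s,t,u,v}; the diagonal has {q,s,t,u,v}, so it must be r.
(r3,c5): row 3 has {r,s,u}; column 5 has {q,r,s,t,u}, so it must be v.
(r3,c6): row 3 has {r,s,u,v}; column 6 has {r,s,t,u,v}, so it must be q.
(r6,c2): row 6 has {r,s,t,u,v}; column 2 has {r,s,u,v}, so it must be q.
(r3,c2): row 3 has {q,r,s,u,v}; column 2 has {q,r,s,u,v}, so it must be t.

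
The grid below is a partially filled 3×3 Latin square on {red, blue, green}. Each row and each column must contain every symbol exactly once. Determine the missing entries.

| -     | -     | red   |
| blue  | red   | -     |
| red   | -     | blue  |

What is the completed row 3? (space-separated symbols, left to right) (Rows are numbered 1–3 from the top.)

Cell (r1,c1): row 1 has {red}; column 1 has {red,blue} → green.
Cell (r1,c2): row 1 has {red,green}; column 2 has {red} → blue.
Cell (r2,c3): row 2 has {red,blue}; column 3 has {red,blue} → green.
Cell (r3,c2): row 3 has {red,blue}; column 2 has {red,blue} → green.

red green blue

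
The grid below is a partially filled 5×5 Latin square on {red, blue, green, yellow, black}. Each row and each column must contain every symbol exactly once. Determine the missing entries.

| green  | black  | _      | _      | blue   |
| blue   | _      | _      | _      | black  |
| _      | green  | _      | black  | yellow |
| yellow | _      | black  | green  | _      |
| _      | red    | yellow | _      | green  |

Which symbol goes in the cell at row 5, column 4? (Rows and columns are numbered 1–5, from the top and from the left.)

blue

(r1,c3) = red
(r1,c4) = yellow
(r2,c2) = yellow
(r2,c3) = green
(r2,c4) = red
(r3,c1) = red
(r3,c3) = blue
(r4,c2) = blue
(r4,c5) = red
(r5,c1) = black
(r5,c4) = blue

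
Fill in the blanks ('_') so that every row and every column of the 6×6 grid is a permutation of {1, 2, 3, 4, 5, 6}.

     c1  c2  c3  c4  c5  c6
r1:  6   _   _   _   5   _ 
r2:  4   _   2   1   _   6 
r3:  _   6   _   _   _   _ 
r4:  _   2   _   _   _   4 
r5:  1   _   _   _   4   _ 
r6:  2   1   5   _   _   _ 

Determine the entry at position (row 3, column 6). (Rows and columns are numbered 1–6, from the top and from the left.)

1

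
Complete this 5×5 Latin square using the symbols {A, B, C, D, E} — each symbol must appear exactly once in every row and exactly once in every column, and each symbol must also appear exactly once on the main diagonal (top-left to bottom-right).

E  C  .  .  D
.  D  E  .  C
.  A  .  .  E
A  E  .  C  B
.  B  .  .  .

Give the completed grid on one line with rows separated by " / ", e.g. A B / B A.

E C A B D / B D E A C / C A B D E / A E D C B / D B C E A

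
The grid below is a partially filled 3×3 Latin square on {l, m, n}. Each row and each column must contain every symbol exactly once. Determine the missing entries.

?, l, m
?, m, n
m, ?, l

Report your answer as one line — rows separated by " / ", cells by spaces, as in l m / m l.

row 1 has {l,m}; column 1 has {m} — only n is left for (r1,c1).
row 2 has {m,n}; column 1 has {m,n} — only l is left for (r2,c1).
row 3 has {l,m}; column 2 has {l,m} — only n is left for (r3,c2).

n l m / l m n / m n l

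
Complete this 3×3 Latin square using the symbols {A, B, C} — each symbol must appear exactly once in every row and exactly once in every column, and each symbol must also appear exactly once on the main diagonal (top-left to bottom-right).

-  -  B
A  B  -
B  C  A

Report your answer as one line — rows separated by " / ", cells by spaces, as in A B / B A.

C A B / A B C / B C A

(r1,c1): row 1 has {B}; column 1 has {A,B}; the diagonal has {A,B}, so it must be C.
(r1,c2): row 1 has {B,C}; column 2 has {B,C}, so it must be A.
(r2,c3): row 2 has {A,B}; column 3 has {A,B}, so it must be C.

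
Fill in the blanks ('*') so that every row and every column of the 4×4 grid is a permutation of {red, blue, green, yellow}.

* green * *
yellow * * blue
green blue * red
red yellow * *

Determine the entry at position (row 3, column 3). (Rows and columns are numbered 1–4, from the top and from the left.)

yellow

(r1,c1): row 1 has {green}; column 1 has {red,green,yellow}, so it must be blue.
(r1,c4): row 1 has {blue,green}; column 4 has {red,blue}, so it must be yellow.
(r2,c2): row 2 has {blue,yellow}; column 2 has {blue,green,yellow}, so it must be red.
(r2,c3): row 2 has {red,blue,yellow}; column 3 is empty so far, so it must be green.
(r3,c3): row 3 has {red,blue,green}; column 3 has {green}, so it must be yellow.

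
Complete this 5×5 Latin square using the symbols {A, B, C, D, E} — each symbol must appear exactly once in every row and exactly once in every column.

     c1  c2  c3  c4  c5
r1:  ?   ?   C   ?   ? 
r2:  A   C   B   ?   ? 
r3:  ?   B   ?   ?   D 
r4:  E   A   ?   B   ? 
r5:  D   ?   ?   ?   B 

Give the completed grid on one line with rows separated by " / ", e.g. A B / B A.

B D C E A / A C B D E / C B E A D / E A D B C / D E A C B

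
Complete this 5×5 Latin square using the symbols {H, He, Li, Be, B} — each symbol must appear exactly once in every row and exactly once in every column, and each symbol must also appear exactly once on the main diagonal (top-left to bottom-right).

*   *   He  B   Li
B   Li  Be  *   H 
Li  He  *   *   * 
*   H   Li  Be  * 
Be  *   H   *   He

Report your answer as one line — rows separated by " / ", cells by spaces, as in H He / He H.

Cell (r1,c1): row 1 has {He,Li,B}; column 1 has {Li,Be,B}; the diagonal has {He,Li,Be} → H.
Cell (r1,c2): row 1 has {H,He,Li,B}; column 2 has {H,He,Li} → Be.
Cell (r2,c4): row 2 has {H,Li,Be,B}; column 4 has {Be,B} → He.
Cell (r3,c3): row 3 has {He,Li}; column 3 has {H,He,Li,Be}; the diagonal has {H,He,Li,Be} → B.
Cell (r3,c4): row 3 has {He,Li,B}; column 4 has {He,Be,B} → H.
Cell (r3,c5): row 3 has {H,He,Li,B}; column 5 has {H,He,Li} → Be.
Cell (r4,c1): row 4 has {H,Li,Be}; column 1 has {H,Li,Be,B} → He.
Cell (r4,c5): row 4 has {H,He,Li,Be}; column 5 has {H,He,Li,Be} → B.
Cell (r5,c2): row 5 has {H,He,Be}; column 2 has {H,He,Li,Be} → B.
Cell (r5,c4): row 5 has {H,He,Be,B}; column 4 has {H,He,Be,B} → Li.

H Be He B Li / B Li Be He H / Li He B H Be / He H Li Be B / Be B H Li He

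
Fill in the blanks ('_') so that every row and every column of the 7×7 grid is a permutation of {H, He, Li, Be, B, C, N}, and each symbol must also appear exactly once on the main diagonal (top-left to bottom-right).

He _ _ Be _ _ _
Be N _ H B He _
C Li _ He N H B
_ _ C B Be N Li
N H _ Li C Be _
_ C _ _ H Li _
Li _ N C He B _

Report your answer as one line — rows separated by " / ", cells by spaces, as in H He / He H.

(r1,c2) = B
(r1,c5) = Li
(r1,c6) = C
(r2,c3) = Li
(r2,c7) = C
(r3,c3) = Be
(r4,c1) = H
(r4,c2) = He
(r5,c7) = He
(r6,c1) = B
(r6,c3) = He
(r6,c4) = N
(r6,c7) = Be
(r7,c2) = Be
(r7,c7) = H
(r1,c3) = H
(r1,c7) = N
(r5,c3) = B

He B H Be Li C N / Be N Li H B He C / C Li Be He N H B / H He C B Be N Li / N H B Li C Be He / B C He N H Li Be / Li Be N C He B H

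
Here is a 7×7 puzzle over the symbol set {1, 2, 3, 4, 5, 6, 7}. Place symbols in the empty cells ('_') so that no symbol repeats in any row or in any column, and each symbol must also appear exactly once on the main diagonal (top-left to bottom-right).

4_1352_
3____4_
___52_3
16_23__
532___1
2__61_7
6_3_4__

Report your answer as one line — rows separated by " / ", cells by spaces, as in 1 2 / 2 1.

(r1,c2) = 7
(r1,c7) = 6
(r3,c1) = 7
(r3,c3) = 6
(r3,c6) = 1
(r5,c5) = 7
(r5,c6) = 6
(r7,c7) = 5
(r2,c2) = 1
(r2,c4) = 7
(r2,c5) = 6
(r2,c7) = 2
(r3,c2) = 4
(r4,c7) = 4
(r5,c4) = 4
(r6,c2) = 5
(r6,c3) = 4
(r6,c6) = 3
(r7,c2) = 2
(r7,c4) = 1
(r7,c6) = 7
(r2,c3) = 5
(r4,c3) = 7
(r4,c6) = 5

4 7 1 3 5 2 6 / 3 1 5 7 6 4 2 / 7 4 6 5 2 1 3 / 1 6 7 2 3 5 4 / 5 3 2 4 7 6 1 / 2 5 4 6 1 3 7 / 6 2 3 1 4 7 5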